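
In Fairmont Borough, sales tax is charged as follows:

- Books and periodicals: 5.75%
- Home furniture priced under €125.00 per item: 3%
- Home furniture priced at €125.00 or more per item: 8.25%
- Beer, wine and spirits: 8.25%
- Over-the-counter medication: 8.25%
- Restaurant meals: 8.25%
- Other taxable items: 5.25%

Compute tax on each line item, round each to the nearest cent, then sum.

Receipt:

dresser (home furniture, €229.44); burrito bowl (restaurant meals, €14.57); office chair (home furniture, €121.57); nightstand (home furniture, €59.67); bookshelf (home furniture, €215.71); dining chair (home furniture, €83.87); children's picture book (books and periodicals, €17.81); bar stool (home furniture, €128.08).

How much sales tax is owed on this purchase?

Dresser €229.44: home furniture, €125.00 or more → 8.25% → €18.93
Burrito bowl €14.57: restaurant meals → 8.25% → €1.20
Office chair €121.57: home furniture, under €125.00 → 3% → €3.65
Nightstand €59.67: home furniture, under €125.00 → 3% → €1.79
Bookshelf €215.71: home furniture, €125.00 or more → 8.25% → €17.80
Dining chair €83.87: home furniture, under €125.00 → 3% → €2.52
Children's picture book €17.81: books and periodicals → 5.75% → €1.02
Bar stool €128.08: home furniture, €125.00 or more → 8.25% → €10.57
Total tax = €18.93 + €1.20 + €3.65 + €1.79 + €17.80 + €2.52 + €1.02 + €10.57 = €57.48

€57.48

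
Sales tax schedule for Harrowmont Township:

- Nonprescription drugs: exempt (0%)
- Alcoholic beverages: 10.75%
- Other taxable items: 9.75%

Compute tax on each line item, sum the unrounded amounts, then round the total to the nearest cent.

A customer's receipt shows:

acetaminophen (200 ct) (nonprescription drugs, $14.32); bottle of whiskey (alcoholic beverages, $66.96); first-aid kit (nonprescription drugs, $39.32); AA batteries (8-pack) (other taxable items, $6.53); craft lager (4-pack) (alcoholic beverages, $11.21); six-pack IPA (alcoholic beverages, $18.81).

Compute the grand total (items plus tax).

Acetaminophen (200 ct) $14.32: nonprescription drugs → 0% → $0.00
Bottle of whiskey $66.96: alcoholic beverages → 10.75% → $7.1982
First-aid kit $39.32: nonprescription drugs → 0% → $0.00
AA batteries (8-pack) $6.53: other taxable items → 9.75% → $0.636675
Craft lager (4-pack) $11.21: alcoholic beverages → 10.75% → $1.205075
Six-pack IPA $18.81: alcoholic beverages → 10.75% → $2.022075
Subtotal = $157.15; unrounded tax = $11.062025 → $11.06; total due = $168.21

$168.21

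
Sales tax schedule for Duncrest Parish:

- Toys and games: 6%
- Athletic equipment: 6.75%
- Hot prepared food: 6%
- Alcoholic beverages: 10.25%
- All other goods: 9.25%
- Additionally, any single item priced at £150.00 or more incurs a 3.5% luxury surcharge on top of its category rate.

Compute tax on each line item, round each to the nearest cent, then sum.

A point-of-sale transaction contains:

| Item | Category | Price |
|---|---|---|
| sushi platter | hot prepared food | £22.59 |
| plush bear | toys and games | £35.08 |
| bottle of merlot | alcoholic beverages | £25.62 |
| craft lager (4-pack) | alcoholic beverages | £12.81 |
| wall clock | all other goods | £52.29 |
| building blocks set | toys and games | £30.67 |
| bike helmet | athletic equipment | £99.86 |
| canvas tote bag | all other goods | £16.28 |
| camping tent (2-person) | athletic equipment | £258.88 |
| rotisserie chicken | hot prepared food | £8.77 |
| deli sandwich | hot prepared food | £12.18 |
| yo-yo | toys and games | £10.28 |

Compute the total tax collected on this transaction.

Sushi platter £22.59: hot prepared food → 6% → £1.36
Plush bear £35.08: toys and games → 6% → £2.10
Bottle of merlot £25.62: alcoholic beverages → 10.25% → £2.63
Craft lager (4-pack) £12.81: alcoholic beverages → 10.25% → £1.31
Wall clock £52.29: all other goods → 9.25% → £4.84
Building blocks set £30.67: toys and games → 6% → £1.84
Bike helmet £99.86: athletic equipment → 6.75% → £6.74
Canvas tote bag £16.28: all other goods → 9.25% → £1.51
Camping tent (2-person) £258.88: athletic equipment → 6.75% + 3.5% surcharge = 10.25% → £26.54
Rotisserie chicken £8.77: hot prepared food → 6% → £0.53
Deli sandwich £12.18: hot prepared food → 6% → £0.73
Yo-yo £10.28: toys and games → 6% → £0.62
Total tax = £1.36 + £2.10 + £2.63 + £1.31 + £4.84 + £1.84 + £6.74 + £1.51 + £26.54 + £0.53 + £0.73 + £0.62 = £50.75

£50.75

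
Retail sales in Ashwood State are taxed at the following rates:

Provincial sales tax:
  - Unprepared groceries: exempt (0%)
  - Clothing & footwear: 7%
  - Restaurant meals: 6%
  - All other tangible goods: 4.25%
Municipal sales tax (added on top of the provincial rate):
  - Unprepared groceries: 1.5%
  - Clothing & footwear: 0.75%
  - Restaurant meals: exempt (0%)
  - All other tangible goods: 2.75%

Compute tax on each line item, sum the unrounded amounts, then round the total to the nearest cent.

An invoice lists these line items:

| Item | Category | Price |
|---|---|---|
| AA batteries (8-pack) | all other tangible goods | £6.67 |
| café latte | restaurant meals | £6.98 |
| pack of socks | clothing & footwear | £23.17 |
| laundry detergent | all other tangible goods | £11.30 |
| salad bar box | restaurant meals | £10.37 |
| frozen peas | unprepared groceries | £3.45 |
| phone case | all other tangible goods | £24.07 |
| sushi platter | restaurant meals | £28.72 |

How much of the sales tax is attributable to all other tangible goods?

£2.94

AA batteries (8-pack) £6.67: all other tangible goods → 4.25% + 2.75% municipal = 7% → £0.4669
Laundry detergent £11.30: all other tangible goods → 4.25% + 2.75% municipal = 7% → £0.791
Phone case £24.07: all other tangible goods → 4.25% + 2.75% municipal = 7% → £1.6849
Tax on all other tangible goods: unrounded sum = £2.9428 → £2.94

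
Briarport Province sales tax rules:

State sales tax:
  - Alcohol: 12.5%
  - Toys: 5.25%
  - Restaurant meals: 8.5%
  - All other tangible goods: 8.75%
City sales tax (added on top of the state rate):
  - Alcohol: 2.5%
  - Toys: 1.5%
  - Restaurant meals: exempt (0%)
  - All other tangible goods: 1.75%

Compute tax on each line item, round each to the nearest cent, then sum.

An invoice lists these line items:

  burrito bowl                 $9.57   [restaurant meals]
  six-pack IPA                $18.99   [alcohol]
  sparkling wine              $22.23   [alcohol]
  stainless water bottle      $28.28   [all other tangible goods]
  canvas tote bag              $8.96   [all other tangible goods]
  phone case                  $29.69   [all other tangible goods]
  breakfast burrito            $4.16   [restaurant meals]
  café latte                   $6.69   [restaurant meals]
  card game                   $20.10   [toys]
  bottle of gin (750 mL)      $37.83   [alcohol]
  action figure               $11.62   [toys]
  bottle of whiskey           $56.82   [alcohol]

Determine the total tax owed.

$31.27

Burrito bowl $9.57: restaurant meals → 8.5% + 0% city = 8.5% → $0.81
Six-pack IPA $18.99: alcohol → 12.5% + 2.5% city = 15% → $2.85
Sparkling wine $22.23: alcohol → 12.5% + 2.5% city = 15% → $3.33
Stainless water bottle $28.28: all other tangible goods → 8.75% + 1.75% city = 10.5% → $2.97
Canvas tote bag $8.96: all other tangible goods → 8.75% + 1.75% city = 10.5% → $0.94
Phone case $29.69: all other tangible goods → 8.75% + 1.75% city = 10.5% → $3.12
Breakfast burrito $4.16: restaurant meals → 8.5% + 0% city = 8.5% → $0.35
Café latte $6.69: restaurant meals → 8.5% + 0% city = 8.5% → $0.57
Card game $20.10: toys → 5.25% + 1.5% city = 6.75% → $1.36
Bottle of gin (750 mL) $37.83: alcohol → 12.5% + 2.5% city = 15% → $5.67
Action figure $11.62: toys → 5.25% + 1.5% city = 6.75% → $0.78
Bottle of whiskey $56.82: alcohol → 12.5% + 2.5% city = 15% → $8.52
Total tax = $0.81 + $2.85 + $3.33 + $2.97 + $0.94 + $3.12 + $0.35 + $0.57 + $1.36 + $5.67 + $0.78 + $8.52 = $31.27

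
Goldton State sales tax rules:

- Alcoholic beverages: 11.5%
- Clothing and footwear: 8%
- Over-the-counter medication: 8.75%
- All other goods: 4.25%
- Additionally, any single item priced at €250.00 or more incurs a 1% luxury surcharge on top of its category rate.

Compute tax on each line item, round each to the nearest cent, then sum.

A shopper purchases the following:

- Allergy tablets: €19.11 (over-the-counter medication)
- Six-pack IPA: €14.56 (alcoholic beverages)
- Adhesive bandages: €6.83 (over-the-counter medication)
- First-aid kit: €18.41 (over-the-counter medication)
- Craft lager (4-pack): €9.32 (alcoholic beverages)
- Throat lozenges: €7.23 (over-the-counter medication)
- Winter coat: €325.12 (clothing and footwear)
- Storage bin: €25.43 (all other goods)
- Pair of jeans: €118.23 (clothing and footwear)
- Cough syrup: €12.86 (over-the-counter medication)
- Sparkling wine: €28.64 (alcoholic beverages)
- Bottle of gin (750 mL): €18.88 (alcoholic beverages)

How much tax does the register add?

Allergy tablets €19.11: over-the-counter medication → 8.75% → €1.67
Six-pack IPA €14.56: alcoholic beverages → 11.5% → €1.67
Adhesive bandages €6.83: over-the-counter medication → 8.75% → €0.60
First-aid kit €18.41: over-the-counter medication → 8.75% → €1.61
Craft lager (4-pack) €9.32: alcoholic beverages → 11.5% → €1.07
Throat lozenges €7.23: over-the-counter medication → 8.75% → €0.63
Winter coat €325.12: clothing and footwear → 8% + 1% surcharge = 9% → €29.26
Storage bin €25.43: all other goods → 4.25% → €1.08
Pair of jeans €118.23: clothing and footwear → 8% → €9.46
Cough syrup €12.86: over-the-counter medication → 8.75% → €1.13
Sparkling wine €28.64: alcoholic beverages → 11.5% → €3.29
Bottle of gin (750 mL) €18.88: alcoholic beverages → 11.5% → €2.17
Total tax = €1.67 + €1.67 + €0.60 + €1.61 + €1.07 + €0.63 + €29.26 + €1.08 + €9.46 + €1.13 + €3.29 + €2.17 = €53.64

€53.64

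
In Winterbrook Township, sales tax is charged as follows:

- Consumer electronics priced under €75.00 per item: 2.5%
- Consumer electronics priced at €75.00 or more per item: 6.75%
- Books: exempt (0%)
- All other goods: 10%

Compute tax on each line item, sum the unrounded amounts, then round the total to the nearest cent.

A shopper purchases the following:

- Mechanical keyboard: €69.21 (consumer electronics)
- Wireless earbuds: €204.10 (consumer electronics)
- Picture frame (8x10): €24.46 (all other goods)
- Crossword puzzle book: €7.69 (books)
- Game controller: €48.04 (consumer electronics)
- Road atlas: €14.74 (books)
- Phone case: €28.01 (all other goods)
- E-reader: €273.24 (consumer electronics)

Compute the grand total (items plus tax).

€709.89

Mechanical keyboard €69.21: consumer electronics, under €75.00 → 2.5% → €1.73025
Wireless earbuds €204.10: consumer electronics, €75.00 or more → 6.75% → €13.77675
Picture frame (8x10) €24.46: all other goods → 10% → €2.446
Crossword puzzle book €7.69: books → 0% → €0.00
Game controller €48.04: consumer electronics, under €75.00 → 2.5% → €1.201
Road atlas €14.74: books → 0% → €0.00
Phone case €28.01: all other goods → 10% → €2.801
E-reader €273.24: consumer electronics, €75.00 or more → 6.75% → €18.4437
Subtotal = €669.49; unrounded tax = €40.3987 → €40.40; total due = €709.89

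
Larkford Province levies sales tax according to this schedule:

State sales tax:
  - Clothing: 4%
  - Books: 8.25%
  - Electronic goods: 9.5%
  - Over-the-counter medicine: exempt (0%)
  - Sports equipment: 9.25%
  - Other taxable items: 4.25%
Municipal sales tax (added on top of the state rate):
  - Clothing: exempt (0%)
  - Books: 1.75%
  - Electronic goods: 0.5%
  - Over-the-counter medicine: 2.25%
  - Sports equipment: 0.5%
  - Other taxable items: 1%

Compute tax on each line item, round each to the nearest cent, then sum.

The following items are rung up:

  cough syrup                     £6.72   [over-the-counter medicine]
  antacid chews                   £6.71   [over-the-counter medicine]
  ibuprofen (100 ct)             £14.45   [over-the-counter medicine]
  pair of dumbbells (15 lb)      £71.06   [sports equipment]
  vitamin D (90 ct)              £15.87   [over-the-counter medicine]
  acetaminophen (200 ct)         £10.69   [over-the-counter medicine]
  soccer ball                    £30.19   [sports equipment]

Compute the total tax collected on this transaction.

£11.10

Cough syrup £6.72: over-the-counter medicine → 0% + 2.25% municipal = 2.25% → £0.15
Antacid chews £6.71: over-the-counter medicine → 0% + 2.25% municipal = 2.25% → £0.15
Ibuprofen (100 ct) £14.45: over-the-counter medicine → 0% + 2.25% municipal = 2.25% → £0.33
Pair of dumbbells (15 lb) £71.06: sports equipment → 9.25% + 0.5% municipal = 9.75% → £6.93
Vitamin D (90 ct) £15.87: over-the-counter medicine → 0% + 2.25% municipal = 2.25% → £0.36
Acetaminophen (200 ct) £10.69: over-the-counter medicine → 0% + 2.25% municipal = 2.25% → £0.24
Soccer ball £30.19: sports equipment → 9.25% + 0.5% municipal = 9.75% → £2.94
Total tax = £0.15 + £0.15 + £0.33 + £6.93 + £0.36 + £0.24 + £2.94 = £11.10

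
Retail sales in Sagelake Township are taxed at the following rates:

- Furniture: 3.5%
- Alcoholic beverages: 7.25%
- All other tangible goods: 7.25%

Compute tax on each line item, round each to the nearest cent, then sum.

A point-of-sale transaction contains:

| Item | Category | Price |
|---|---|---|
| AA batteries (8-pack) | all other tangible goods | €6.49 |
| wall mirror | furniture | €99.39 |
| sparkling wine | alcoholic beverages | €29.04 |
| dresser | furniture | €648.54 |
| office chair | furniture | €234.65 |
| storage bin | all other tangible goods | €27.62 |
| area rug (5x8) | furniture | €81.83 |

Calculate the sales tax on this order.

AA batteries (8-pack) €6.49: all other tangible goods → 7.25% → €0.47
Wall mirror €99.39: furniture → 3.5% → €3.48
Sparkling wine €29.04: alcoholic beverages → 7.25% → €2.11
Dresser €648.54: furniture → 3.5% → €22.70
Office chair €234.65: furniture → 3.5% → €8.21
Storage bin €27.62: all other tangible goods → 7.25% → €2.00
Area rug (5x8) €81.83: furniture → 3.5% → €2.86
Total tax = €0.47 + €3.48 + €2.11 + €22.70 + €8.21 + €2.00 + €2.86 = €41.83

€41.83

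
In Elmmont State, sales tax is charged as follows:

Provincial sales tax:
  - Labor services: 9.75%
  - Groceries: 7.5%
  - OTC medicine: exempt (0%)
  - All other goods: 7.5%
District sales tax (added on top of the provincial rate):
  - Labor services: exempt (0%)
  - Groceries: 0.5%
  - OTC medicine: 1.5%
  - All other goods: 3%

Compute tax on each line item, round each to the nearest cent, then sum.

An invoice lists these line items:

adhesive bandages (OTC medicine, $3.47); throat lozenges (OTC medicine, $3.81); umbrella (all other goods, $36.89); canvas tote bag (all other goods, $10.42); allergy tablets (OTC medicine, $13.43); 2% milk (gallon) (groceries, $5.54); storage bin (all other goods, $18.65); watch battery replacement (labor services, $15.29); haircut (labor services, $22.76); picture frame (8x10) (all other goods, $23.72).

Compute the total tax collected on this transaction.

$13.87

Adhesive bandages $3.47: OTC medicine → 0% + 1.5% district = 1.5% → $0.05
Throat lozenges $3.81: OTC medicine → 0% + 1.5% district = 1.5% → $0.06
Umbrella $36.89: all other goods → 7.5% + 3% district = 10.5% → $3.87
Canvas tote bag $10.42: all other goods → 7.5% + 3% district = 10.5% → $1.09
Allergy tablets $13.43: OTC medicine → 0% + 1.5% district = 1.5% → $0.20
2% milk (gallon) $5.54: groceries → 7.5% + 0.5% district = 8% → $0.44
Storage bin $18.65: all other goods → 7.5% + 3% district = 10.5% → $1.96
Watch battery replacement $15.29: labor services → 9.75% + 0% district = 9.75% → $1.49
Haircut $22.76: labor services → 9.75% + 0% district = 9.75% → $2.22
Picture frame (8x10) $23.72: all other goods → 7.5% + 3% district = 10.5% → $2.49
Total tax = $0.05 + $0.06 + $3.87 + $1.09 + $0.20 + $0.44 + $1.96 + $1.49 + $2.22 + $2.49 = $13.87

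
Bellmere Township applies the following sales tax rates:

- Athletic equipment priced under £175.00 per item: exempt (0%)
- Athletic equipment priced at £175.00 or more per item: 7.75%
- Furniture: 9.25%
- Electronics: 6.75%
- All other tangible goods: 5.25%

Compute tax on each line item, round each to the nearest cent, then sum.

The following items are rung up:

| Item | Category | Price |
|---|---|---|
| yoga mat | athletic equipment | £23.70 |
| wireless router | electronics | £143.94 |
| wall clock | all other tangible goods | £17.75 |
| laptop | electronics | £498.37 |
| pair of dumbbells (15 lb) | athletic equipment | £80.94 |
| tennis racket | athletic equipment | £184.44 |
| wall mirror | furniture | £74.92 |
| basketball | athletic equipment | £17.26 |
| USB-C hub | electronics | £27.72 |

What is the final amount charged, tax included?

£1136.42

Yoga mat £23.70: athletic equipment, under £175.00 → 0% → £0.00
Wireless router £143.94: electronics → 6.75% → £9.72
Wall clock £17.75: all other tangible goods → 5.25% → £0.93
Laptop £498.37: electronics → 6.75% → £33.64
Pair of dumbbells (15 lb) £80.94: athletic equipment, under £175.00 → 0% → £0.00
Tennis racket £184.44: athletic equipment, £175.00 or more → 7.75% → £14.29
Wall mirror £74.92: furniture → 9.25% → £6.93
Basketball £17.26: athletic equipment, under £175.00 → 0% → £0.00
USB-C hub £27.72: electronics → 6.75% → £1.87
Subtotal = £1069.04; tax = £67.38; total due = £1136.42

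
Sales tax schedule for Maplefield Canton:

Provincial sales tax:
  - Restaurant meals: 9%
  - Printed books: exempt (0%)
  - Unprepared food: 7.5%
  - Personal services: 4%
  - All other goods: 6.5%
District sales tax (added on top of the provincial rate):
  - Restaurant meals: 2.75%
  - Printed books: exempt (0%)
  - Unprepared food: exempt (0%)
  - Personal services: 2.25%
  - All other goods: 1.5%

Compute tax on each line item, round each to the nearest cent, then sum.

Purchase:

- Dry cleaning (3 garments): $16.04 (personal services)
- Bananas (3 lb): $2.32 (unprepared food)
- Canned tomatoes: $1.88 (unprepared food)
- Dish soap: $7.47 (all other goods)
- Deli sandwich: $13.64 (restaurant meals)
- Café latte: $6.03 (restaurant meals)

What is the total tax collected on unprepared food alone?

$0.31

Bananas (3 lb) $2.32: unprepared food → 7.5% + 0% district = 7.5% → $0.17
Canned tomatoes $1.88: unprepared food → 7.5% + 0% district = 7.5% → $0.14
Tax on unprepared food = $0.17 + $0.14 = $0.31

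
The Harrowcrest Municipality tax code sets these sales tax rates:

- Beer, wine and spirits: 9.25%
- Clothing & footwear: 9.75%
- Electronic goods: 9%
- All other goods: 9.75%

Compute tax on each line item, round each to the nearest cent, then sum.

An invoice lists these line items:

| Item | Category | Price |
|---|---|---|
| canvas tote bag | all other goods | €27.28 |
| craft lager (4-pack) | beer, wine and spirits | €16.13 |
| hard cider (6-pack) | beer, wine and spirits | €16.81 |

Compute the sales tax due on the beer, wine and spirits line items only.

Craft lager (4-pack) €16.13: beer, wine and spirits → 9.25% → €1.49
Hard cider (6-pack) €16.81: beer, wine and spirits → 9.25% → €1.55
Tax on beer, wine and spirits = €1.49 + €1.55 = €3.04

€3.04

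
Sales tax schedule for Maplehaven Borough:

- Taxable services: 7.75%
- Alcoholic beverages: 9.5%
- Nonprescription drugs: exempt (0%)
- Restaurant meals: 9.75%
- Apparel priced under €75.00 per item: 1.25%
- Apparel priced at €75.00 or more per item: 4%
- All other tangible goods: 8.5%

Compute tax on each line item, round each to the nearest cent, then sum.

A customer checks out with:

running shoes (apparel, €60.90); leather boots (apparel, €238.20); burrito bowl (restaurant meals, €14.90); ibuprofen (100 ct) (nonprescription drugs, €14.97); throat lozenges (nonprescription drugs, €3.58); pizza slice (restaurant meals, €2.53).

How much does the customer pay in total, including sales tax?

Running shoes €60.90: apparel, under €75.00 → 1.25% → €0.76
Leather boots €238.20: apparel, €75.00 or more → 4% → €9.53
Burrito bowl €14.90: restaurant meals → 9.75% → €1.45
Ibuprofen (100 ct) €14.97: nonprescription drugs → 0% → €0.00
Throat lozenges €3.58: nonprescription drugs → 0% → €0.00
Pizza slice €2.53: restaurant meals → 9.75% → €0.25
Subtotal = €335.08; tax = €11.99; total due = €347.07

€347.07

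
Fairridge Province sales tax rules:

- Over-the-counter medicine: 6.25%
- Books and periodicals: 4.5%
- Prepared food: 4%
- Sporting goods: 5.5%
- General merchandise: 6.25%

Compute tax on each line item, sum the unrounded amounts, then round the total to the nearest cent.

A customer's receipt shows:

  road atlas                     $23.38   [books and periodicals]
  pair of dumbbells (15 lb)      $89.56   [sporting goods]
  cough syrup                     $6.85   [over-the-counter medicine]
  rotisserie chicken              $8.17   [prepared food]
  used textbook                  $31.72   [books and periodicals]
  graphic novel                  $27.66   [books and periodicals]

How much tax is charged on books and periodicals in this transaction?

$3.72

Road atlas $23.38: books and periodicals → 4.5% → $1.0521
Used textbook $31.72: books and periodicals → 4.5% → $1.4274
Graphic novel $27.66: books and periodicals → 4.5% → $1.2447
Tax on books and periodicals: unrounded sum = $3.7242 → $3.72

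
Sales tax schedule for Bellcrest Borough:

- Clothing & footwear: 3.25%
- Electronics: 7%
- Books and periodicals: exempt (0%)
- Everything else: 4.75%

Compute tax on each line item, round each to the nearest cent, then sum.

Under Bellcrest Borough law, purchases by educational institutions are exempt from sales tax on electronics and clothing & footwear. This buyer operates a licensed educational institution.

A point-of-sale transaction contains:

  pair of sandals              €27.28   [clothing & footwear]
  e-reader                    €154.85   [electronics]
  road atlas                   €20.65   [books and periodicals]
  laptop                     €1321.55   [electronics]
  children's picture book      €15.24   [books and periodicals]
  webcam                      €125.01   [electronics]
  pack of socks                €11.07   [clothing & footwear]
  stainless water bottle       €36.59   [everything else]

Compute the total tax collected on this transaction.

€1.74

Pair of sandals €27.28: clothing & footwear, buyer-exempt → 0% → €0.00
E-reader €154.85: electronics, buyer-exempt → 0% → €0.00
Road atlas €20.65: books and periodicals → 0% → €0.00
Laptop €1321.55: electronics, buyer-exempt → 0% → €0.00
Children's picture book €15.24: books and periodicals → 0% → €0.00
Webcam €125.01: electronics, buyer-exempt → 0% → €0.00
Pack of socks €11.07: clothing & footwear, buyer-exempt → 0% → €0.00
Stainless water bottle €36.59: everything else → 4.75% → €1.74
Total tax = €1.74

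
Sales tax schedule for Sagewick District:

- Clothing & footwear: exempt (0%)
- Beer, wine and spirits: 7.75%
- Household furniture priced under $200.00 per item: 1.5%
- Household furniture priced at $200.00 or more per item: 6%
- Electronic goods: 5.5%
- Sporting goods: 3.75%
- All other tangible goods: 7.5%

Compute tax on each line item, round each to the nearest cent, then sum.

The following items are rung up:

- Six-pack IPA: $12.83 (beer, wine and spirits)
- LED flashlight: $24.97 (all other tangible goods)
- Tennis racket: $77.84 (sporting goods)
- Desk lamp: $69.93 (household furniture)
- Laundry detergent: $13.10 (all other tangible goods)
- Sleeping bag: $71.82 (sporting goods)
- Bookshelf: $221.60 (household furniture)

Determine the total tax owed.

Six-pack IPA $12.83: beer, wine and spirits → 7.75% → $0.99
LED flashlight $24.97: all other tangible goods → 7.5% → $1.87
Tennis racket $77.84: sporting goods → 3.75% → $2.92
Desk lamp $69.93: household furniture, under $200.00 → 1.5% → $1.05
Laundry detergent $13.10: all other tangible goods → 7.5% → $0.98
Sleeping bag $71.82: sporting goods → 3.75% → $2.69
Bookshelf $221.60: household furniture, $200.00 or more → 6% → $13.30
Total tax = $0.99 + $1.87 + $2.92 + $1.05 + $0.98 + $2.69 + $13.30 = $23.80

$23.80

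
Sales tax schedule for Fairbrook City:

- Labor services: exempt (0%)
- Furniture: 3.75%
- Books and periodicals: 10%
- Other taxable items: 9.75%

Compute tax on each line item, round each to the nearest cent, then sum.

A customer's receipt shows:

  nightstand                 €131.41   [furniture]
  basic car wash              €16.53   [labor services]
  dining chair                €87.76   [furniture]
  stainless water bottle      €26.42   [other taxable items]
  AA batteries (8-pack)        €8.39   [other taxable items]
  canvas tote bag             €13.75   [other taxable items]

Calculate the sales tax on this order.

€12.96

Nightstand €131.41: furniture → 3.75% → €4.93
Basic car wash €16.53: labor services → 0% → €0.00
Dining chair €87.76: furniture → 3.75% → €3.29
Stainless water bottle €26.42: other taxable items → 9.75% → €2.58
AA batteries (8-pack) €8.39: other taxable items → 9.75% → €0.82
Canvas tote bag €13.75: other taxable items → 9.75% → €1.34
Total tax = €4.93 + €3.29 + €2.58 + €0.82 + €1.34 = €12.96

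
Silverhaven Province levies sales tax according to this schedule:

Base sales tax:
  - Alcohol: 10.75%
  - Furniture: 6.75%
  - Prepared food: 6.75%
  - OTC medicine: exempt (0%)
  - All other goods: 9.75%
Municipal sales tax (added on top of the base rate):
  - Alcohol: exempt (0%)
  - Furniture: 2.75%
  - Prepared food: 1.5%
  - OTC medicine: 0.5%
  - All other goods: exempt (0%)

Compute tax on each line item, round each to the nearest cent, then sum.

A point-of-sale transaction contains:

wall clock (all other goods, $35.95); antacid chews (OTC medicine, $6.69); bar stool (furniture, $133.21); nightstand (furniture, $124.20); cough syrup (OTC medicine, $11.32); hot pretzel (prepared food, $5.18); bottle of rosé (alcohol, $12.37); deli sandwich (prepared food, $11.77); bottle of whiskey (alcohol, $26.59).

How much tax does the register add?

Wall clock $35.95: all other goods → 9.75% + 0% municipal = 9.75% → $3.51
Antacid chews $6.69: OTC medicine → 0% + 0.5% municipal = 0.5% → $0.03
Bar stool $133.21: furniture → 6.75% + 2.75% municipal = 9.5% → $12.65
Nightstand $124.20: furniture → 6.75% + 2.75% municipal = 9.5% → $11.80
Cough syrup $11.32: OTC medicine → 0% + 0.5% municipal = 0.5% → $0.06
Hot pretzel $5.18: prepared food → 6.75% + 1.5% municipal = 8.25% → $0.43
Bottle of rosé $12.37: alcohol → 10.75% + 0% municipal = 10.75% → $1.33
Deli sandwich $11.77: prepared food → 6.75% + 1.5% municipal = 8.25% → $0.97
Bottle of whiskey $26.59: alcohol → 10.75% + 0% municipal = 10.75% → $2.86
Total tax = $3.51 + $0.03 + $12.65 + $11.80 + $0.06 + $0.43 + $1.33 + $0.97 + $2.86 = $33.64

$33.64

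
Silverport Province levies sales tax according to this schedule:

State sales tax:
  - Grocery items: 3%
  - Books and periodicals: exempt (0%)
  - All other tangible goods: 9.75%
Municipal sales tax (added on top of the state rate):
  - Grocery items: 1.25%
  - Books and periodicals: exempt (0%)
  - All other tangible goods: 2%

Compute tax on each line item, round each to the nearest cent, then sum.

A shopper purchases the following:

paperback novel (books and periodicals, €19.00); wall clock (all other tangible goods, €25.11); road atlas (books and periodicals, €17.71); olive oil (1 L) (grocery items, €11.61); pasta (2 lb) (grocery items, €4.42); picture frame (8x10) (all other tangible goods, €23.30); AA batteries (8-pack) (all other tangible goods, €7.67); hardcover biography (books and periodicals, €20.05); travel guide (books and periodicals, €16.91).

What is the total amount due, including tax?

Paperback novel €19.00: books and periodicals → 0% + 0% municipal = 0% → €0.00
Wall clock €25.11: all other tangible goods → 9.75% + 2% municipal = 11.75% → €2.95
Road atlas €17.71: books and periodicals → 0% + 0% municipal = 0% → €0.00
Olive oil (1 L) €11.61: grocery items → 3% + 1.25% municipal = 4.25% → €0.49
Pasta (2 lb) €4.42: grocery items → 3% + 1.25% municipal = 4.25% → €0.19
Picture frame (8x10) €23.30: all other tangible goods → 9.75% + 2% municipal = 11.75% → €2.74
AA batteries (8-pack) €7.67: all other tangible goods → 9.75% + 2% municipal = 11.75% → €0.90
Hardcover biography €20.05: books and periodicals → 0% + 0% municipal = 0% → €0.00
Travel guide €16.91: books and periodicals → 0% + 0% municipal = 0% → €0.00
Subtotal = €145.78; tax = €7.27; total due = €153.05

€153.05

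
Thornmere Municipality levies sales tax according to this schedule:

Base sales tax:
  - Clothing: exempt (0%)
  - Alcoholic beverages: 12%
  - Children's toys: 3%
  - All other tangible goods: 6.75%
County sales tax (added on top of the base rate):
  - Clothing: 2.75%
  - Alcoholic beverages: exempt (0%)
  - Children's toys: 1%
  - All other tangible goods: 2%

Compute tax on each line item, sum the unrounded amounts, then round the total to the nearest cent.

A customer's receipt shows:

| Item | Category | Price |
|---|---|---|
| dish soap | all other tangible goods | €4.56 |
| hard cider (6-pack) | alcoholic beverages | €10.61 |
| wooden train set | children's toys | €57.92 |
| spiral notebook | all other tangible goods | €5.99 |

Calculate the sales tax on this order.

€4.51

Dish soap €4.56: all other tangible goods → 6.75% + 2% county = 8.75% → €0.399
Hard cider (6-pack) €10.61: alcoholic beverages → 12% + 0% county = 12% → €1.2732
Wooden train set €57.92: children's toys → 3% + 1% county = 4% → €2.3168
Spiral notebook €5.99: all other tangible goods → 6.75% + 2% county = 8.75% → €0.524125
Unrounded tax sum = €4.513125 → €4.51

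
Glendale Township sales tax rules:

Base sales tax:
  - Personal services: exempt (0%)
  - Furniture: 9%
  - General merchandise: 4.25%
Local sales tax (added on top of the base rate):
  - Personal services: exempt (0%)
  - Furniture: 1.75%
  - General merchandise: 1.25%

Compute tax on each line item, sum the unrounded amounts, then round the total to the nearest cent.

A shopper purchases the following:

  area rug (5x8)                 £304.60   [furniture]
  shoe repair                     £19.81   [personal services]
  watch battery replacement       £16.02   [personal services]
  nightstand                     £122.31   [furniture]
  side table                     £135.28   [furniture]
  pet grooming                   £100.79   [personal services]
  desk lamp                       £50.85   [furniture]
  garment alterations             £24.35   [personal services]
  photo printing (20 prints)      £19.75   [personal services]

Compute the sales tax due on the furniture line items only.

Area rug (5x8) £304.60: furniture → 9% + 1.75% local = 10.75% → £32.7445
Nightstand £122.31: furniture → 9% + 1.75% local = 10.75% → £13.148325
Side table £135.28: furniture → 9% + 1.75% local = 10.75% → £14.5426
Desk lamp £50.85: furniture → 9% + 1.75% local = 10.75% → £5.466375
Tax on furniture: unrounded sum = £65.9018 → £65.90

£65.90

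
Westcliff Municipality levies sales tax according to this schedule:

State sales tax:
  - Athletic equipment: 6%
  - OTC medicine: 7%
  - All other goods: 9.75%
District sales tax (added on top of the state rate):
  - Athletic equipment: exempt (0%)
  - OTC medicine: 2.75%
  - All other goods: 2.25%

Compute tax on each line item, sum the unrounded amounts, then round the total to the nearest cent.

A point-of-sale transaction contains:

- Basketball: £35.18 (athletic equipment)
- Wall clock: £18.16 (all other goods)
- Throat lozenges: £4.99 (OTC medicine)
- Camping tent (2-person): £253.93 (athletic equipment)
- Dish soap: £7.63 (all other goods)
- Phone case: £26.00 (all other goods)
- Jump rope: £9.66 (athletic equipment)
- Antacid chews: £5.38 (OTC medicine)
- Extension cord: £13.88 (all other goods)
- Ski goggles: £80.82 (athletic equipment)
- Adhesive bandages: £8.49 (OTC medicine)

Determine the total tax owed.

£32.49

Basketball £35.18: athletic equipment → 6% + 0% district = 6% → £2.1108
Wall clock £18.16: all other goods → 9.75% + 2.25% district = 12% → £2.1792
Throat lozenges £4.99: OTC medicine → 7% + 2.75% district = 9.75% → £0.486525
Camping tent (2-person) £253.93: athletic equipment → 6% + 0% district = 6% → £15.2358
Dish soap £7.63: all other goods → 9.75% + 2.25% district = 12% → £0.9156
Phone case £26.00: all other goods → 9.75% + 2.25% district = 12% → £3.12
Jump rope £9.66: athletic equipment → 6% + 0% district = 6% → £0.5796
Antacid chews £5.38: OTC medicine → 7% + 2.75% district = 9.75% → £0.52455
Extension cord £13.88: all other goods → 9.75% + 2.25% district = 12% → £1.6656
Ski goggles £80.82: athletic equipment → 6% + 0% district = 6% → £4.8492
Adhesive bandages £8.49: OTC medicine → 7% + 2.75% district = 9.75% → £0.827775
Unrounded tax sum = £32.49465 → £32.49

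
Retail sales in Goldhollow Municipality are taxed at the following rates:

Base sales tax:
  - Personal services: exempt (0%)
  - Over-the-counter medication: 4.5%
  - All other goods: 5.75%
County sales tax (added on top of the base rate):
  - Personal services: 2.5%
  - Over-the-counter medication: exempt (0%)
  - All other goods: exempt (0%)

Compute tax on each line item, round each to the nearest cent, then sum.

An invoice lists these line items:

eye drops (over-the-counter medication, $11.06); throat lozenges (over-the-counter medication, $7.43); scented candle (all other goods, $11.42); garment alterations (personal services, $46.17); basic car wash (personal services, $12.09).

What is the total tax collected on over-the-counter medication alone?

$0.83

Eye drops $11.06: over-the-counter medication → 4.5% + 0% county = 4.5% → $0.50
Throat lozenges $7.43: over-the-counter medication → 4.5% + 0% county = 4.5% → $0.33
Tax on over-the-counter medication = $0.50 + $0.33 = $0.83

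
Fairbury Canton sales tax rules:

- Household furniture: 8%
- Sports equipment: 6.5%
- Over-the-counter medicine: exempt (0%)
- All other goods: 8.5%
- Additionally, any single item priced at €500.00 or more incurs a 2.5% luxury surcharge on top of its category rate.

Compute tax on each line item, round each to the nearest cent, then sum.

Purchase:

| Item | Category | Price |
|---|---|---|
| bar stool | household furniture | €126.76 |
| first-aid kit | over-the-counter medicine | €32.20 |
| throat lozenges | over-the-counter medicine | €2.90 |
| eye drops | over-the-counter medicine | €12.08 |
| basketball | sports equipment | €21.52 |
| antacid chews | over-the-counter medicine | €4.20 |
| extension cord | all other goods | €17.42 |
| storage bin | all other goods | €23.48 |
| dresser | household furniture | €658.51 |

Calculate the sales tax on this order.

Bar stool €126.76: household furniture → 8% → €10.14
First-aid kit €32.20: over-the-counter medicine → 0% → €0.00
Throat lozenges €2.90: over-the-counter medicine → 0% → €0.00
Eye drops €12.08: over-the-counter medicine → 0% → €0.00
Basketball €21.52: sports equipment → 6.5% → €1.40
Antacid chews €4.20: over-the-counter medicine → 0% → €0.00
Extension cord €17.42: all other goods → 8.5% → €1.48
Storage bin €23.48: all other goods → 8.5% → €2.00
Dresser €658.51: household furniture → 8% + 2.5% surcharge = 10.5% → €69.14
Total tax = €10.14 + €1.40 + €1.48 + €2.00 + €69.14 = €84.16

€84.16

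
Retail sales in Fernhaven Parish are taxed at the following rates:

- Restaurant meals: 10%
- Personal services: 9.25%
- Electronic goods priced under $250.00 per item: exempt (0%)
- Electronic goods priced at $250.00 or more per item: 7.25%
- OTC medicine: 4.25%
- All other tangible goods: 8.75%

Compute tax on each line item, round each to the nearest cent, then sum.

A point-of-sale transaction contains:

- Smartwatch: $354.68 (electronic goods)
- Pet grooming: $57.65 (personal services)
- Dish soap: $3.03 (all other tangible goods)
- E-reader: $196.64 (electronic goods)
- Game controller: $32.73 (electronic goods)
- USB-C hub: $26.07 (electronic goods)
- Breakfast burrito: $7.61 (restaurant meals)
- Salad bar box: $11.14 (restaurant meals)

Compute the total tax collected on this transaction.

$33.18

Smartwatch $354.68: electronic goods, $250.00 or more → 7.25% → $25.71
Pet grooming $57.65: personal services → 9.25% → $5.33
Dish soap $3.03: all other tangible goods → 8.75% → $0.27
E-reader $196.64: electronic goods, under $250.00 → 0% → $0.00
Game controller $32.73: electronic goods, under $250.00 → 0% → $0.00
USB-C hub $26.07: electronic goods, under $250.00 → 0% → $0.00
Breakfast burrito $7.61: restaurant meals → 10% → $0.76
Salad bar box $11.14: restaurant meals → 10% → $1.11
Total tax = $25.71 + $5.33 + $0.27 + $0.76 + $1.11 = $33.18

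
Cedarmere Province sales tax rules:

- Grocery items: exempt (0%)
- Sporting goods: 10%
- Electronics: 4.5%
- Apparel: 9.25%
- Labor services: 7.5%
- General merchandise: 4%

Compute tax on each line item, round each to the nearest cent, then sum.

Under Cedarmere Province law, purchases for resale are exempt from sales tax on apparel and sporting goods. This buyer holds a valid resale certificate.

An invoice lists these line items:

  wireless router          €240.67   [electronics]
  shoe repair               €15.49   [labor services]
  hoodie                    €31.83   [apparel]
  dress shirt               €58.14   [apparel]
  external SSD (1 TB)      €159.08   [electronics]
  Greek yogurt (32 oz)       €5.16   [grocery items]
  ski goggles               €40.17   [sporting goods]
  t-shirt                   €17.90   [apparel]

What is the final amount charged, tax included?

€587.59

Wireless router €240.67: electronics → 4.5% → €10.83
Shoe repair €15.49: labor services → 7.5% → €1.16
Hoodie €31.83: apparel, buyer-exempt → 0% → €0.00
Dress shirt €58.14: apparel, buyer-exempt → 0% → €0.00
External SSD (1 TB) €159.08: electronics → 4.5% → €7.16
Greek yogurt (32 oz) €5.16: grocery items → 0% → €0.00
Ski goggles €40.17: sporting goods, buyer-exempt → 0% → €0.00
T-shirt €17.90: apparel, buyer-exempt → 0% → €0.00
Subtotal = €568.44; tax = €19.15; total due = €587.59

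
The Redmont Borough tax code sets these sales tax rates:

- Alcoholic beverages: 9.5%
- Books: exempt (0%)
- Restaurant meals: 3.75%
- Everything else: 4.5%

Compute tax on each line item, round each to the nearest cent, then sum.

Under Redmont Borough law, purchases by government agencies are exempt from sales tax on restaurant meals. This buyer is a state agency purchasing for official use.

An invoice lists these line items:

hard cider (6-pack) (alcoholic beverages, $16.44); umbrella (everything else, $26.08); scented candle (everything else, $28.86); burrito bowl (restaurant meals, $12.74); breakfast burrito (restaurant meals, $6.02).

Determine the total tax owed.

$4.03

Hard cider (6-pack) $16.44: alcoholic beverages → 9.5% → $1.56
Umbrella $26.08: everything else → 4.5% → $1.17
Scented candle $28.86: everything else → 4.5% → $1.30
Burrito bowl $12.74: restaurant meals, buyer-exempt → 0% → $0.00
Breakfast burrito $6.02: restaurant meals, buyer-exempt → 0% → $0.00
Total tax = $1.56 + $1.17 + $1.30 = $4.03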